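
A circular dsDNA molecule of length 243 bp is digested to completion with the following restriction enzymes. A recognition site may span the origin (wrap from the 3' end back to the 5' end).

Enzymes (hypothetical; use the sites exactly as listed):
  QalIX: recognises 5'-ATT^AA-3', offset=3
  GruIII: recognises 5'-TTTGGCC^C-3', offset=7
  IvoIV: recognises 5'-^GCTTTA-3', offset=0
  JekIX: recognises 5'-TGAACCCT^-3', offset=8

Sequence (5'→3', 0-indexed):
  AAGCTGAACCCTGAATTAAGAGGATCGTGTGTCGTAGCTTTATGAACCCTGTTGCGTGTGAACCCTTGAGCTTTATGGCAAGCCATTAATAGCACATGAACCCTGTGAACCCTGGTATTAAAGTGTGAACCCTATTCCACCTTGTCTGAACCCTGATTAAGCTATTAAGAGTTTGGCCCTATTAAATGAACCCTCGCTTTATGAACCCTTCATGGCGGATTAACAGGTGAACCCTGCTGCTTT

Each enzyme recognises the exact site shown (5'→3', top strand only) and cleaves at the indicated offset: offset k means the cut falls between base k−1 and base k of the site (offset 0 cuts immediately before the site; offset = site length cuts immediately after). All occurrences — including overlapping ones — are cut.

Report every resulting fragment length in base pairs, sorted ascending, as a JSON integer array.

[1,3,3,4,5,5,6,8,9,11,12,12,14,14,14,14,16,17,17,18,19,21]

Per-enzyme occurrences:
  QalIX ATTAA/3: at [14, 84, 116, 155, 163, 180, 218] ⇒ [17, 87, 119, 158, 166, 183, 221]
  GruIII TTTGGCCC/7: at [171] ⇒ [178]
  IvoIV GCTTTA/0: at [36, 69, 195, 238] ⇒ [36, 69, 195, 238]
  JekIX TGAACCCT/8: at [4, 42, 58, 96, 105, 125, 146, 186, 201, 227] ⇒ [12, 50, 66, 104, 113, 133, 154, 194, 209, 235]

Pooled cuts: [12, 17, 36, 50, 66, 69, 87, 104, 113, 119, 133, 154, 158, 166, 178, 183, 194, 195, 209, 221, 235, 238]

Fragments:
  12→17: 5 bp
  17→36: 19 bp
  36→50: 14 bp
  50→66: 16 bp
  66→69: 3 bp
  69→87: 18 bp
  87→104: 17 bp
  104→113: 9 bp
  113→119: 6 bp
  119→133: 14 bp
  133→154: 21 bp
  154→158: 4 bp
  158→166: 8 bp
  166→178: 12 bp
  178→183: 5 bp
  183→194: 11 bp
  194→195: 1 bp
  195→209: 14 bp
  209→221: 12 bp
  221→235: 14 bp
  235→238: 3 bp
  238→12 (wrap): 243-238+12 = 17 bp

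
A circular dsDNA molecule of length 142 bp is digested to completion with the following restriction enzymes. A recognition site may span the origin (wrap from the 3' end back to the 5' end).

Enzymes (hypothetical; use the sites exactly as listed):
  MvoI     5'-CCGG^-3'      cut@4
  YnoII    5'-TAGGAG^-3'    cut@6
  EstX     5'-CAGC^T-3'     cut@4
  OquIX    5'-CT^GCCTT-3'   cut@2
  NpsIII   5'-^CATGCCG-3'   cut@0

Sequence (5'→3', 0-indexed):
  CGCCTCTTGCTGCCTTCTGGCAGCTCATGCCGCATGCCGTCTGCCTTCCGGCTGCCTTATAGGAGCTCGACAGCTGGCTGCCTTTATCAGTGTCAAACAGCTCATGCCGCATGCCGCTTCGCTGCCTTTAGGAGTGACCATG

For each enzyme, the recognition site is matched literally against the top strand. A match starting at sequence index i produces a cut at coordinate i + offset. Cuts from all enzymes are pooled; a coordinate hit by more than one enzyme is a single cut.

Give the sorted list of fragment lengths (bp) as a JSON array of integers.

Scan for sites:
  MvoI (CCGG, off=4): starts [47] → cuts [51]
  YnoII (TAGGAG, off=6): starts [59, 128] → cuts [65, 134]
  EstX (CAGCT, off=4): starts [20, 70, 97] → cuts [24, 74, 101]
  OquIX (CTGCCTT, off=2): starts [9, 40, 51, 77, 121] → cuts [11, 42, 53, 79, 123]
  NpsIII (CATGCCG, off=0): starts [25, 32, 102, 109] → cuts [25, 32, 102, 109]

All cut coordinates (distinct, sorted): [11, 24, 25, 32, 42, 51, 53, 65, 74, 79, 101, 102, 109, 123, 134]

Fragments:
  11→24: 13 bp
  24→25: 1 bp
  25→32: 7 bp
  32→42: 10 bp
  42→51: 9 bp
  51→53: 2 bp
  53→65: 12 bp
  65→74: 9 bp
  74→79: 5 bp
  79→101: 22 bp
  101→102: 1 bp
  102→109: 7 bp
  109→123: 14 bp
  123→134: 11 bp
  134→11 (wrap): 142-134+11 = 19 bp

[1,1,2,5,7,7,9,9,10,11,12,13,14,19,22]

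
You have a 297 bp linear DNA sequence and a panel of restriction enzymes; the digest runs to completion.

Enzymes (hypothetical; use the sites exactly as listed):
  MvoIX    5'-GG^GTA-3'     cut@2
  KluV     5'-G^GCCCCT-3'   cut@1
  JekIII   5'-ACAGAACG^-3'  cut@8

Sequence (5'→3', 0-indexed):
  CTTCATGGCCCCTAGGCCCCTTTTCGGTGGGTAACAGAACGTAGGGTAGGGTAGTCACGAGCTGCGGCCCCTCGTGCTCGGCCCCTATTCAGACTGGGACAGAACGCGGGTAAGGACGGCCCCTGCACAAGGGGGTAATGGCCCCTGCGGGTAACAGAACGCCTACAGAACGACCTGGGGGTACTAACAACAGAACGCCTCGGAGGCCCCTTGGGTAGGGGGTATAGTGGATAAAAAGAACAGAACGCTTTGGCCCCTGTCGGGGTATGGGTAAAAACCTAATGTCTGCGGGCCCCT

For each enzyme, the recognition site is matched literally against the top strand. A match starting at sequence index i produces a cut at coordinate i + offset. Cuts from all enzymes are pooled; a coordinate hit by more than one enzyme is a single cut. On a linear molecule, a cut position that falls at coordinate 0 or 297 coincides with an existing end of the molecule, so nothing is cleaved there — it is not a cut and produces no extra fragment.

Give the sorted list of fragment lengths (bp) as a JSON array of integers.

Scan for sites:
  MvoIX GGGTA/2: at [28, 43, 48, 107, 132, 148, 178, 212, 219, 262, 268] ⇒ [30, 45, 50, 109, 134, 150, 180, 214, 221, 264, 270]
  KluV GGCCCCT/1: at [6, 14, 65, 79, 117, 139, 204, 251, 290] ⇒ [7, 15, 66, 80, 118, 140, 205, 252, 291]
  JekIII ACAGAACG/8: at [33, 98, 153, 164, 189, 239] ⇒ [41, 106, 161, 172, 197, 247]

All cut coordinates (distinct, sorted): [7, 15, 30, 41, 45, 50, 66, 80, 106, 109, 118, 134, 140, 150, 161, 172, 180, 197, 205, 214, 221, 247, 252, 264, 270, 291]

Fragments:
  [0,7): 7 bp
  [7,15): 8 bp
  [15,30): 15 bp
  [30,41): 11 bp
  [41,45): 4 bp
  [45,50): 5 bp
  [50,66): 16 bp
  [66,80): 14 bp
  [80,106): 26 bp
  [106,109): 3 bp
  [109,118): 9 bp
  [118,134): 16 bp
  [134,140): 6 bp
  [140,150): 10 bp
  [150,161): 11 bp
  [161,172): 11 bp
  [172,180): 8 bp
  [180,197): 17 bp
  [197,205): 8 bp
  [205,214): 9 bp
  [214,221): 7 bp
  [221,247): 26 bp
  [247,252): 5 bp
  [252,264): 12 bp
  [264,270): 6 bp
  [270,291): 21 bp
  [291,297): 6 bp

[3,4,5,5,6,6,6,7,7,8,8,8,9,9,10,11,11,11,12,14,15,16,16,17,21,26,26]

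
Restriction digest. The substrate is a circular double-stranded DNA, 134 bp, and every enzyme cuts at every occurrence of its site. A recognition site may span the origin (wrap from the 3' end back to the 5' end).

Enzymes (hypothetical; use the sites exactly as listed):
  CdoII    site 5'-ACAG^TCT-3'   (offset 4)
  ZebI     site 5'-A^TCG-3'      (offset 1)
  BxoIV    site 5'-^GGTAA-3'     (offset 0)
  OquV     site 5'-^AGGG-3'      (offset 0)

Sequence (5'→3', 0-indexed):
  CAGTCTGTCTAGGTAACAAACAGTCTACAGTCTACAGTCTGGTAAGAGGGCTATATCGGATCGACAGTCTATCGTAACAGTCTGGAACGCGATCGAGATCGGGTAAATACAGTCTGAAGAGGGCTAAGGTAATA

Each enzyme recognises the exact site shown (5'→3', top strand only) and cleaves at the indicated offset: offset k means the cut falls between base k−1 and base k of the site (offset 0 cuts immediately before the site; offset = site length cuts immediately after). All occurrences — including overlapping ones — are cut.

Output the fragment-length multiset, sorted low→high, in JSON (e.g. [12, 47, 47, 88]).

Per-enzyme occurrences:
  CdoII (ACAGTCT, off=4): starts [19, 26, 33, 63, 76, 108, 133] → cuts [3, 23, 30, 37, 67, 80, 112]
  ZebI (ATCG, off=1): starts [54, 59, 70, 91, 97] → cuts [55, 60, 71, 92, 98]
  BxoIV (GGTAA, off=0): starts [11, 40, 101, 127] → cuts [11, 40, 101, 127]
  OquV (AGGG, off=0): starts [46, 119] → cuts [46, 119]

Pooled cuts: [3, 11, 23, 30, 37, 40, 46, 55, 60, 67, 71, 80, 92, 98, 101, 112, 119, 127]

Fragments:
  3→11: 8 bp
  11→23: 12 bp
  23→30: 7 bp
  30→37: 7 bp
  37→40: 3 bp
  40→46: 6 bp
  46→55: 9 bp
  55→60: 5 bp
  60→67: 7 bp
  67→71: 4 bp
  71→80: 9 bp
  80→92: 12 bp
  92→98: 6 bp
  98→101: 3 bp
  101→112: 11 bp
  112→119: 7 bp
  119→127: 8 bp
  127→3 (wrap): 134-127+3 = 10 bp

[3,3,4,5,6,6,7,7,7,7,8,8,9,9,10,11,12,12]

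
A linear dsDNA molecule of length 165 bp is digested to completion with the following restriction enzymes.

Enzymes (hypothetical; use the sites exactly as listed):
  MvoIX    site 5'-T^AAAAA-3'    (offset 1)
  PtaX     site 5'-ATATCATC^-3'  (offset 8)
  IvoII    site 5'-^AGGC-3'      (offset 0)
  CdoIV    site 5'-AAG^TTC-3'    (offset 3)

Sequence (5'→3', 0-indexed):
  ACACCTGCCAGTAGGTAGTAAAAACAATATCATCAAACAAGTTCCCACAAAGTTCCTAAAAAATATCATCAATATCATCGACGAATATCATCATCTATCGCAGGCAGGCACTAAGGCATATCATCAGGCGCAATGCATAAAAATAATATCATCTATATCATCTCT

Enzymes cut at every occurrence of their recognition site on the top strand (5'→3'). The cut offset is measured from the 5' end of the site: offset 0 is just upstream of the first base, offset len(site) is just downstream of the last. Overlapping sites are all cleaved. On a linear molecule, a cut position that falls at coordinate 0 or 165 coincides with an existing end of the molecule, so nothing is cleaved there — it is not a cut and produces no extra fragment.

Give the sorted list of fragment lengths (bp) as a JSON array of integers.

[3,4,5,7,8,9,9,9,11,12,13,13,13,15,15,19]

Per-enzyme occurrences:
  MvoIX (TAAAAA, off=1): starts [18, 56, 137] → cuts [19, 57, 138]
  PtaX (ATATCATC, off=8): starts [26, 62, 71, 84, 117, 145, 154] → cuts [34, 70, 79, 92, 125, 153, 162]
  IvoII (AGGC, off=0): starts [101, 105, 113, 125] → cuts [101, 105, 113, 125]
  CdoIV (AAGTTC, off=3): starts [38, 49] → cuts [41, 52]

Pooled cuts: [19, 34, 41, 52, 57, 70, 79, 92, 101, 105, 113, 125, 138, 153, 162]

Fragments:
  [0,19): 19 bp
  [19,34): 15 bp
  [34,41): 7 bp
  [41,52): 11 bp
  [52,57): 5 bp
  [57,70): 13 bp
  [70,79): 9 bp
  [79,92): 13 bp
  [92,101): 9 bp
  [101,105): 4 bp
  [105,113): 8 bp
  [113,125): 12 bp
  [125,138): 13 bp
  [138,153): 15 bp
  [153,162): 9 bp
  [162,165): 3 bp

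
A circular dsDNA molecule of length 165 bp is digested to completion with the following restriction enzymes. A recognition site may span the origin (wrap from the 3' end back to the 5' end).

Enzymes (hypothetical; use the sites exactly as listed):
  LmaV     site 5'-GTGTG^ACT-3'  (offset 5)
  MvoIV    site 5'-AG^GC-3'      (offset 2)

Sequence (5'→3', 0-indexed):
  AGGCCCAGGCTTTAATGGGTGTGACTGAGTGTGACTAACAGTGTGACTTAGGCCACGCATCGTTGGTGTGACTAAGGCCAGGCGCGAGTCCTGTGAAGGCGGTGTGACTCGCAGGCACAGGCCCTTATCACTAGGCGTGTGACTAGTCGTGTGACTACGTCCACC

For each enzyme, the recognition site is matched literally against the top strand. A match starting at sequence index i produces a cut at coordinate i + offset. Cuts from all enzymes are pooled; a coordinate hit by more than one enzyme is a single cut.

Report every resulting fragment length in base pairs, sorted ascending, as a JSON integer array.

[5,6,6,6,6,7,8,8,10,12,12,14,14,15,17,19]

Scan for sites:
  LmaV GTGTGACT/5: at [18, 28, 40, 65, 101, 136, 148] ⇒ [23, 33, 45, 70, 106, 141, 153]
  MvoIV AGGC/2: at [0, 6, 49, 74, 79, 96, 112, 118, 132] ⇒ [2, 8, 51, 76, 81, 98, 114, 120, 134]

Pooled cuts: [2, 8, 23, 33, 45, 51, 70, 76, 81, 98, 106, 114, 120, 134, 141, 153]

Fragment lengths:
  2→8: 6 bp
  8→23: 15 bp
  23→33: 10 bp
  33→45: 12 bp
  45→51: 6 bp
  51→70: 19 bp
  70→76: 6 bp
  76→81: 5 bp
  81→98: 17 bp
  98→106: 8 bp
  106→114: 8 bp
  114→120: 6 bp
  120→134: 14 bp
  134→141: 7 bp
  141→153: 12 bp
  153→2 (wrap): 165-153+2 = 14 bp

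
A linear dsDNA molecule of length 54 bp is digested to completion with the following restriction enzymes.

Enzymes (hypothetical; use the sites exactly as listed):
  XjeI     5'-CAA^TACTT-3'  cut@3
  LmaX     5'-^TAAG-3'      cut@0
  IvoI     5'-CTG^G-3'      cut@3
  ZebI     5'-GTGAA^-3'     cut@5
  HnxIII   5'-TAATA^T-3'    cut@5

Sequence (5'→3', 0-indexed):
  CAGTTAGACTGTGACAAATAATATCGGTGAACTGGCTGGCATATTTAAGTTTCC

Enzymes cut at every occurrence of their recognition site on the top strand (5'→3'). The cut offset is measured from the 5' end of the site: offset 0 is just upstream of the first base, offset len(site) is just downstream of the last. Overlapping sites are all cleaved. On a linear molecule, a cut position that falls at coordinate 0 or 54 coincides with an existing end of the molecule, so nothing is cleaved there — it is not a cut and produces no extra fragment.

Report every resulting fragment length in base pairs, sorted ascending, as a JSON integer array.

Scan for sites:
  XjeI (CAATACTT, off=3): no sites
  LmaX TAAG/0: at [45] ⇒ [45]
  IvoI CTGG/3: at [31, 35] ⇒ [34, 38]
  ZebI GTGAA/5: at [26] ⇒ [31]
  HnxIII TAATAT/5: at [18] ⇒ [23]

Pooled cuts: [23, 31, 34, 38, 45]

Fragments:
  [0,23): 23 bp
  [23,31): 8 bp
  [31,34): 3 bp
  [34,38): 4 bp
  [38,45): 7 bp
  [45,54): 9 bp

[3,4,7,8,9,23]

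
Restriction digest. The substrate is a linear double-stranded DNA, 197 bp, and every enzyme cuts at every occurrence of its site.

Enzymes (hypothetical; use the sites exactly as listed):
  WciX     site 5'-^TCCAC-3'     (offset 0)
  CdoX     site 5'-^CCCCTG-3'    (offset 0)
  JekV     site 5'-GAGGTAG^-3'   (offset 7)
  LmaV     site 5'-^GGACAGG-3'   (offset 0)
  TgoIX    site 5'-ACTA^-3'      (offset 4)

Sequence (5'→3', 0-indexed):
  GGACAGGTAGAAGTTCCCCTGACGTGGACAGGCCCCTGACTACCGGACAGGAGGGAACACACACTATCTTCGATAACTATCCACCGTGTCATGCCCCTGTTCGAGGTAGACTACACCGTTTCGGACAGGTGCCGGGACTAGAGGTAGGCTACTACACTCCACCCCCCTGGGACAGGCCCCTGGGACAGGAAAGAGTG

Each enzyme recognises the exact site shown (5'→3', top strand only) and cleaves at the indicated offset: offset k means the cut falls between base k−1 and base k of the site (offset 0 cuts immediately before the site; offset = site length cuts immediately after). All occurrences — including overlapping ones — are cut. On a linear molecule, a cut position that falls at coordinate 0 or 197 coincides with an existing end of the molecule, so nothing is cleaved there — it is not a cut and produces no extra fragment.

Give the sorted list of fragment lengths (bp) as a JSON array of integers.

Per-enzyme occurrences:
  WciX (TCCAC, off=0): starts [79, 157] → cuts [79, 157]
  CdoX (CCCCTG, off=0): starts [15, 32, 93, 163, 176] → cuts [15, 32, 93, 163, 176]
  JekV (GAGGTAG, off=7): starts [102, 140] → cuts [109, 147]
  LmaV (GGACAGG, off=0): starts [0, 25, 44, 122, 169, 182] → cuts [25, 44, 122, 169, 182] (position 0 is a terminus of the linear molecule — no cut)
  TgoIX (ACTA, off=4): starts [38, 62, 75, 109, 136, 150] → cuts [42, 66, 79, 113, 140, 154]

All cut coordinates (distinct, sorted): [15, 25, 32, 42, 44, 66, 79, 93, 109, 113, 122, 140, 147, 154, 157, 163, 169, 176, 182]

Fragment lengths:
  [0,15): 15 bp
  [15,25): 10 bp
  [25,32): 7 bp
  [32,42): 10 bp
  [42,44): 2 bp
  [44,66): 22 bp
  [66,79): 13 bp
  [79,93): 14 bp
  [93,109): 16 bp
  [109,113): 4 bp
  [113,122): 9 bp
  [122,140): 18 bp
  [140,147): 7 bp
  [147,154): 7 bp
  [154,157): 3 bp
  [157,163): 6 bp
  [163,169): 6 bp
  [169,176): 7 bp
  [176,182): 6 bp
  [182,197): 15 bp

[2,3,4,6,6,6,7,7,7,7,9,10,10,13,14,15,15,16,18,22]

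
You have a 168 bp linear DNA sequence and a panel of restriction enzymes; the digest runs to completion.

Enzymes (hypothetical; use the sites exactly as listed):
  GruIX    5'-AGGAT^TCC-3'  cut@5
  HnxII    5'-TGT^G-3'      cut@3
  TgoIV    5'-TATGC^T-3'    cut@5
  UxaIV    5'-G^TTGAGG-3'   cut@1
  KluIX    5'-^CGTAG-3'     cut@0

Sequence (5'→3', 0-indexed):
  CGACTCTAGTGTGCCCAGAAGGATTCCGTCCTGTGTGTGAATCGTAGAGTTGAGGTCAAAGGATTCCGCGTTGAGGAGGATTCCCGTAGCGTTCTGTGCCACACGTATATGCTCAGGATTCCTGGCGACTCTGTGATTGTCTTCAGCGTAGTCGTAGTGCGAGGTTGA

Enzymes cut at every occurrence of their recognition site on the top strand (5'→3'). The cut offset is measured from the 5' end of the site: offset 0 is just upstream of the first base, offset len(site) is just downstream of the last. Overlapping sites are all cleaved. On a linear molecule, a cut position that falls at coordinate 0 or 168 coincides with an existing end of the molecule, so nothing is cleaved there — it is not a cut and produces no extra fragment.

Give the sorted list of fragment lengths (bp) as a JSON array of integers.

Per-enzyme occurrences:
  GruIX AGGATTCC/5: at [19, 59, 76, 114] ⇒ [24, 64, 81, 119]
  HnxII TGTG/3: at [9, 31, 33, 35, 94, 131] ⇒ [12, 34, 36, 38, 97, 134]
  TgoIV TATGCT/5: at [107] ⇒ [112]
  UxaIV GTTGAGG/1: at [48, 69] ⇒ [49, 70]
  KluIX CGTAG/0: at [42, 84, 146, 152] ⇒ [42, 84, 146, 152]

Pooled cuts: [12, 24, 34, 36, 38, 42, 49, 64, 70, 81, 84, 97, 112, 119, 134, 146, 152]

Fragment lengths:
  [0,12): 12 bp
  [12,24): 12 bp
  [24,34): 10 bp
  [34,36): 2 bp
  [36,38): 2 bp
  [38,42): 4 bp
  [42,49): 7 bp
  [49,64): 15 bp
  [64,70): 6 bp
  [70,81): 11 bp
  [81,84): 3 bp
  [84,97): 13 bp
  [97,112): 15 bp
  [112,119): 7 bp
  [119,134): 15 bp
  [134,146): 12 bp
  [146,152): 6 bp
  [152,168): 16 bp

[2,2,3,4,6,6,7,7,10,11,12,12,12,13,15,15,15,16]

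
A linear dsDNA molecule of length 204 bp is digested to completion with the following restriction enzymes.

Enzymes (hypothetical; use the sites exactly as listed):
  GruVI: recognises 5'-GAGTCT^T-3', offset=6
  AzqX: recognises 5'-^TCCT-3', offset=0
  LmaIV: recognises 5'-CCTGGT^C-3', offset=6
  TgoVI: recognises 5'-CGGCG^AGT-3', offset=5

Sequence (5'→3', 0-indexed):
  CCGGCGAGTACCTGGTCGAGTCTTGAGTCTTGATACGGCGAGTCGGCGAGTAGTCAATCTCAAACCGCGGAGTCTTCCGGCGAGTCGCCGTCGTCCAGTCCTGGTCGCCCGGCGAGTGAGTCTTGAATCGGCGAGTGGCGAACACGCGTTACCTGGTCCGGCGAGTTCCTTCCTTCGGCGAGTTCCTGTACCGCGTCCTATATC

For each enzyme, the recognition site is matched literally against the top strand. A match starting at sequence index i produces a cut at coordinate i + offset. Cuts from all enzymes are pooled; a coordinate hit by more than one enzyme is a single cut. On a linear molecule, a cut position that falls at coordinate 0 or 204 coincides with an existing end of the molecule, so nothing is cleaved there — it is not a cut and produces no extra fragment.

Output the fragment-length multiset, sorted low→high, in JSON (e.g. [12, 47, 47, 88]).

[3,3,4,6,6,7,7,7,7,8,9,9,9,10,10,10,10,12,16,24,27]

Per-enzyme occurrences:
  GruVI (GAGTCTT, off=6): starts [17, 24, 69, 117] → cuts [23, 30, 75, 123]
  AzqX (TCCT, off=0): starts [98, 166, 170, 183, 195] → cuts [98, 166, 170, 183, 195]
  LmaIV (CCTGGTC, off=6): starts [10, 99, 151] → cuts [16, 105, 157]
  TgoVI (CGGCGAGT, off=5): starts [1, 35, 43, 77, 109, 128, 158, 175] → cuts [6, 40, 48, 82, 114, 133, 163, 180]

Pooled cuts: [6, 16, 23, 30, 40, 48, 75, 82, 98, 105, 114, 123, 133, 157, 163, 166, 170, 180, 183, 195]

Fragments:
  [0,6): 6 bp
  [6,16): 10 bp
  [16,23): 7 bp
  [23,30): 7 bp
  [30,40): 10 bp
  [40,48): 8 bp
  [48,75): 27 bp
  [75,82): 7 bp
  [82,98): 16 bp
  [98,105): 7 bp
  [105,114): 9 bp
  [114,123): 9 bp
  [123,133): 10 bp
  [133,157): 24 bp
  [157,163): 6 bp
  [163,166): 3 bp
  [166,170): 4 bp
  [170,180): 10 bp
  [180,183): 3 bp
  [183,195): 12 bp
  [195,204): 9 bp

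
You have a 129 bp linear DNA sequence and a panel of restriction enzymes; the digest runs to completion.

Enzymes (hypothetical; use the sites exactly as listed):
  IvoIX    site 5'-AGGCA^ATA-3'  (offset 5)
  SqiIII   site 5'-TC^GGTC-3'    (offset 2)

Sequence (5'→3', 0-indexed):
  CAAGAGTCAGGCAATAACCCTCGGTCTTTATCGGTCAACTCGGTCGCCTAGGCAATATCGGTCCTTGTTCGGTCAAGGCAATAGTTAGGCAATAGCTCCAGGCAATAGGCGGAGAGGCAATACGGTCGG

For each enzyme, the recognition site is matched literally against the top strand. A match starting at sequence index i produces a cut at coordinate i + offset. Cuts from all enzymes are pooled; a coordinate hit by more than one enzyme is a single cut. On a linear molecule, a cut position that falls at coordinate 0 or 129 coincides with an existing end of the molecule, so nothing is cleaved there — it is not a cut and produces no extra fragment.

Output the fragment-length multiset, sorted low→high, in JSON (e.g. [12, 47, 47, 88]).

Per-enzyme occurrences:
  IvoIX (AGGCAATA, off=5): starts [8, 49, 75, 86, 99, 114] → cuts [13, 54, 80, 91, 104, 119]
  SqiIII (TCGGTC, off=2): starts [20, 30, 39, 57, 68] → cuts [22, 32, 41, 59, 70]

Pooled cuts: [13, 22, 32, 41, 54, 59, 70, 80, 91, 104, 119]

Fragment lengths:
  [0,13): 13 bp
  [13,22): 9 bp
  [22,32): 10 bp
  [32,41): 9 bp
  [41,54): 13 bp
  [54,59): 5 bp
  [59,70): 11 bp
  [70,80): 10 bp
  [80,91): 11 bp
  [91,104): 13 bp
  [104,119): 15 bp
  [119,129): 10 bp

[5,9,9,10,10,10,11,11,13,13,13,15]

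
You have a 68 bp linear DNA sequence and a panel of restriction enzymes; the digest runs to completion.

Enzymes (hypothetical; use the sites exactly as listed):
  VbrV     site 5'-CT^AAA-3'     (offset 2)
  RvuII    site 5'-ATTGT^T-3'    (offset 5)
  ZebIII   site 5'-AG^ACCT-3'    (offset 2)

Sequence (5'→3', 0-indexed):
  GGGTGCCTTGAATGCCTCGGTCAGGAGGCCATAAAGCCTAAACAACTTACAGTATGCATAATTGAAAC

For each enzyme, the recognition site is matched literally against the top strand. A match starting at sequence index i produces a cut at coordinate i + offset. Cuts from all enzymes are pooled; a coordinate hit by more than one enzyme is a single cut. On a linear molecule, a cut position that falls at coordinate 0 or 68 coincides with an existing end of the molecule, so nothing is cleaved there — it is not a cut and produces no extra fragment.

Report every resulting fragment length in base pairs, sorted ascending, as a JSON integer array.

Scan for sites:
  VbrV CTAAA/2: at [37] ⇒ [39]
  RvuII (ATTGTT, off=5): no sites
  ZebIII (AGACCT, off=2): no sites

All cut coordinates (distinct, sorted): [39]

Fragments:
  [0,39): 39 bp
  [39,68): 29 bp

[29,39]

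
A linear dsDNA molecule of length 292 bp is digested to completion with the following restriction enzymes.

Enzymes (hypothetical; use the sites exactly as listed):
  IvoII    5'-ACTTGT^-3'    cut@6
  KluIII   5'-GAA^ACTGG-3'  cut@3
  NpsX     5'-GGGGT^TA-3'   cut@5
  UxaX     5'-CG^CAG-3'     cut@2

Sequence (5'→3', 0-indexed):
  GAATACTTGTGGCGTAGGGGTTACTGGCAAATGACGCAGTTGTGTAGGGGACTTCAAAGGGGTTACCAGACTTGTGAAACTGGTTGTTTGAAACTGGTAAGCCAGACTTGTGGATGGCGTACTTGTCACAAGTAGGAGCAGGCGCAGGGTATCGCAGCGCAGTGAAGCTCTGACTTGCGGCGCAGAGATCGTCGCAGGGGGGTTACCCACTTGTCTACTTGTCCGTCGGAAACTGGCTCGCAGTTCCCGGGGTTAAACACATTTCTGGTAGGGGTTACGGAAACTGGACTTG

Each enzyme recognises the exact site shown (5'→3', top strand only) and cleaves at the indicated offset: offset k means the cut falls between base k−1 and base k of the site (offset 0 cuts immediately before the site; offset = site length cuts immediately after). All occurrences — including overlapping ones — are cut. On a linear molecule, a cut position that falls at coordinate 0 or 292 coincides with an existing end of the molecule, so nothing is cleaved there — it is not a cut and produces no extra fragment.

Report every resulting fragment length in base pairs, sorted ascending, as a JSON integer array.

[3,5,7,8,9,9,9,10,10,10,11,11,12,12,13,14,15,15,18,19,22,23,27]

Per-enzyme occurrences:
  IvoII (ACTTGT, off=6): starts [4, 69, 105, 120, 208, 216] → cuts [10, 75, 111, 126, 214, 222]
  KluIII (GAAACTGG, off=3): starts [75, 89, 228, 279] → cuts [78, 92, 231, 282]
  NpsX (GGGGTTA, off=5): starts [16, 58, 198, 248, 270] → cuts [21, 63, 203, 253, 275]
  UxaX (CGCAG, off=2): starts [34, 142, 152, 157, 180, 192, 238] → cuts [36, 144, 154, 159, 182, 194, 240]

All cut coordinates (distinct, sorted): [10, 21, 36, 63, 75, 78, 92, 111, 126, 144, 154, 159, 182, 194, 203, 214, 222, 231, 240, 253, 275, 282]

Fragment lengths:
  [0,10): 10 bp
  [10,21): 11 bp
  [21,36): 15 bp
  [36,63): 27 bp
  [63,75): 12 bp
  [75,78): 3 bp
  [78,92): 14 bp
  [92,111): 19 bp
  [111,126): 15 bp
  [126,144): 18 bp
  [144,154): 10 bp
  [154,159): 5 bp
  [159,182): 23 bp
  [182,194): 12 bp
  [194,203): 9 bp
  [203,214): 11 bp
  [214,222): 8 bp
  [222,231): 9 bp
  [231,240): 9 bp
  [240,253): 13 bp
  [253,275): 22 bp
  [275,282): 7 bp
  [282,292): 10 bp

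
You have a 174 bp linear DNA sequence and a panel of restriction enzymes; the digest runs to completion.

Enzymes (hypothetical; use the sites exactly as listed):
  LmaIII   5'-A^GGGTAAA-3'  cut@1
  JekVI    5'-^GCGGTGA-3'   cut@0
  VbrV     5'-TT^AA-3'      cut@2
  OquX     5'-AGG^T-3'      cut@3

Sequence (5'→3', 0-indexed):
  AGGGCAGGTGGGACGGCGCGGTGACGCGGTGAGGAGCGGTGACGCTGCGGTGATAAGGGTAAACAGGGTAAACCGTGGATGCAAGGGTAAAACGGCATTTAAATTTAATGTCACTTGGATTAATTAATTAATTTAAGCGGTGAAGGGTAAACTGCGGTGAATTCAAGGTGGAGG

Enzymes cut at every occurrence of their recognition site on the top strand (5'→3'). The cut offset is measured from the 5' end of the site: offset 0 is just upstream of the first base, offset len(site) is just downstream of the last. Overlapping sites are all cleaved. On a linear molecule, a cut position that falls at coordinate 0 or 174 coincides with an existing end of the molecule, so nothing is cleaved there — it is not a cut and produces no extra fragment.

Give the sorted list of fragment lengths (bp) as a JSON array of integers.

[2,4,4,5,6,6,8,8,8,9,9,9,10,10,11,15,15,16,19]

Site scan:
  LmaIII AGGGTAAA/1: at [55, 64, 83, 143] ⇒ [56, 65, 84, 144]
  JekVI GCGGTGA/0: at [17, 25, 35, 46, 136, 153] ⇒ [17, 25, 35, 46, 136, 153]
  VbrV TTAA/2: at [98, 104, 119, 123, 127, 132] ⇒ [100, 106, 121, 125, 129, 134]
  OquX AGGT/3: at [5, 165] ⇒ [8, 168]

Pooled cuts: [8, 17, 25, 35, 46, 56, 65, 84, 100, 106, 121, 125, 129, 134, 136, 144, 153, 168]

Fragment lengths:
  [0,8): 8 bp
  [8,17): 9 bp
  [17,25): 8 bp
  [25,35): 10 bp
  [35,46): 11 bp
  [46,56): 10 bp
  [56,65): 9 bp
  [65,84): 19 bp
  [84,100): 16 bp
  [100,106): 6 bp
  [106,121): 15 bp
  [121,125): 4 bp
  [125,129): 4 bp
  [129,134): 5 bp
  [134,136): 2 bp
  [136,144): 8 bp
  [144,153): 9 bp
  [153,168): 15 bp
  [168,174): 6 bp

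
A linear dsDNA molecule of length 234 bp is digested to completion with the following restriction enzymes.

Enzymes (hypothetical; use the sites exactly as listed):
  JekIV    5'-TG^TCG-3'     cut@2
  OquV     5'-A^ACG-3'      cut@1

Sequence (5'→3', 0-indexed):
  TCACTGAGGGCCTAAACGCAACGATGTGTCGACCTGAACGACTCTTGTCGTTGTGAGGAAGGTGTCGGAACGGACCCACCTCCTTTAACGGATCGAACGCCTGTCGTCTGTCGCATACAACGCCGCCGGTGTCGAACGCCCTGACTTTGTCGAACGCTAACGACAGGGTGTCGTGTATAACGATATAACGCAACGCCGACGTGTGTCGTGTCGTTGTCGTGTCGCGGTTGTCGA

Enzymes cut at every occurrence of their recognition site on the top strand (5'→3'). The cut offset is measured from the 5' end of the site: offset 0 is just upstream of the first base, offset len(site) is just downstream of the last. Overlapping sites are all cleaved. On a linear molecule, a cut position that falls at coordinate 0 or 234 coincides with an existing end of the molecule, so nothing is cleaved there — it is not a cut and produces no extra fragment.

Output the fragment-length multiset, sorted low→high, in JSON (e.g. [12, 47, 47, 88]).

[4,4,4,5,5,5,5,5,6,6,7,7,8,8,9,9,9,9,9,10,11,12,13,14,15,17,18]

Scan for sites:
  JekIV TGTCG/2: at [26, 45, 62, 101, 108, 129, 147, 168, 203, 208, 214, 219, 228] ⇒ [28, 47, 64, 103, 110, 131, 149, 170, 205, 210, 216, 221, 230]
  OquV AACG/1: at [14, 19, 36, 68, 86, 95, 118, 134, 152, 158, 178, 186, 191] ⇒ [15, 20, 37, 69, 87, 96, 119, 135, 153, 159, 179, 187, 192]

All cut coordinates (distinct, sorted): [15, 20, 28, 37, 47, 64, 69, 87, 96, 103, 110, 119, 131, 135, 149, 153, 159, 170, 179, 187, 192, 205, 210, 216, 221, 230]

Fragments:
  [0,15): 15 bp
  [15,20): 5 bp
  [20,28): 8 bp
  [28,37): 9 bp
  [37,47): 10 bp
  [47,64): 17 bp
  [64,69): 5 bp
  [69,87): 18 bp
  [87,96): 9 bp
  [96,103): 7 bp
  [103,110): 7 bp
  [110,119): 9 bp
  [119,131): 12 bp
  [131,135): 4 bp
  [135,149): 14 bp
  [149,153): 4 bp
  [153,159): 6 bp
  [159,170): 11 bp
  [170,179): 9 bp
  [179,187): 8 bp
  [187,192): 5 bp
  [192,205): 13 bp
  [205,210): 5 bp
  [210,216): 6 bp
  [216,221): 5 bp
  [221,230): 9 bp
  [230,234): 4 bp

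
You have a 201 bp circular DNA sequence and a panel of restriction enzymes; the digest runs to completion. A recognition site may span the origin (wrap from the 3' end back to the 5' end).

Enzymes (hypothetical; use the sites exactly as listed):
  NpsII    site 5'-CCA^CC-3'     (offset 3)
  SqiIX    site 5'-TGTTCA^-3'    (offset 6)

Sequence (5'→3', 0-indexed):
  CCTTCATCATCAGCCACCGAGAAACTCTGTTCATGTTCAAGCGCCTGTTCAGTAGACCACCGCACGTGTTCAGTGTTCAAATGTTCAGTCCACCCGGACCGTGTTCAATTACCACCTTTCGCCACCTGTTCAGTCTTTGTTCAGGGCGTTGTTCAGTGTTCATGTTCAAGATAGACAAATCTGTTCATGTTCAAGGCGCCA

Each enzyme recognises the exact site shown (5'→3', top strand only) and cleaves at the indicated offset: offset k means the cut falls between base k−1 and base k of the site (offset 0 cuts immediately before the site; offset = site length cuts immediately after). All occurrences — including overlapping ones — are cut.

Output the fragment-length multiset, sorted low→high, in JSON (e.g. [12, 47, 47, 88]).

Site scan:
  NpsII CCACC/3: at [13, 56, 89, 111, 121, 198] ⇒ [0, 16, 59, 92, 114, 124]
  SqiIX TGTTCA/6: at [27, 33, 45, 66, 73, 81, 101, 126, 137, 149, 156, 162, 181, 187] ⇒ [33, 39, 51, 72, 79, 87, 107, 132, 143, 155, 162, 168, 187, 193]

Pooled cuts: [0, 16, 33, 39, 51, 59, 72, 79, 87, 92, 107, 114, 124, 132, 143, 155, 162, 168, 187, 193]

Fragments:
  0→16: 16 bp
  16→33: 17 bp
  33→39: 6 bp
  39→51: 12 bp
  51→59: 8 bp
  59→72: 13 bp
  72→79: 7 bp
  79→87: 8 bp
  87→92: 5 bp
  92→107: 15 bp
  107→114: 7 bp
  114→124: 10 bp
  124→132: 8 bp
  132→143: 11 bp
  143→155: 12 bp
  155→162: 7 bp
  162→168: 6 bp
  168→187: 19 bp
  187→193: 6 bp
  193→0 (wrap): 201-193+0 = 8 bp

[5,6,6,6,7,7,7,8,8,8,8,10,11,12,12,13,15,16,17,19]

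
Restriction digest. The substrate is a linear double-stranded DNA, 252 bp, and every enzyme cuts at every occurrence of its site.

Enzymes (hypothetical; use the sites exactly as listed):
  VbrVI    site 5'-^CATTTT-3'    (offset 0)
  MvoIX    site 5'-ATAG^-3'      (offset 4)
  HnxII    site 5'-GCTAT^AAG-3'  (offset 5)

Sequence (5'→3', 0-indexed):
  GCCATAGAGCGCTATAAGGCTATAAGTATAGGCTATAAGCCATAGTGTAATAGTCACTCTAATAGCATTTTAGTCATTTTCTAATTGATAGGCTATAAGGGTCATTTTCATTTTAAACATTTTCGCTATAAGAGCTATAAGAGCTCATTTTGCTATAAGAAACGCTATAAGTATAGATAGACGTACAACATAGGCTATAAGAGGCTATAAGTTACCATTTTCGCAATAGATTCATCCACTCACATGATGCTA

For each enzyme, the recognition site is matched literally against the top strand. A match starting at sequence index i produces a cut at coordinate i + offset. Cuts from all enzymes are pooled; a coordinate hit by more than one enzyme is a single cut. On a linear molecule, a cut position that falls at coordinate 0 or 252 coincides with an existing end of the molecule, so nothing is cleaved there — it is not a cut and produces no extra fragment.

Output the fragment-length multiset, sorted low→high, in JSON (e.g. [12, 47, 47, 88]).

Per-enzyme occurrences:
  VbrVI (CATTTT, off=0): starts [65, 74, 102, 108, 117, 145, 215] → cuts [65, 74, 102, 108, 117, 145, 215]
  MvoIX (ATAG, off=4): starts [3, 27, 41, 49, 61, 87, 172, 176, 189, 225] → cuts [7, 31, 45, 53, 65, 91, 176, 180, 193, 229]
  HnxII (GCTATAAG, off=5): starts [10, 18, 31, 91, 124, 133, 151, 163, 193, 203] → cuts [15, 23, 36, 96, 129, 138, 156, 168, 198, 208]

All cut coordinates (distinct, sorted): [7, 15, 23, 31, 36, 45, 53, 65, 74, 91, 96, 102, 108, 117, 129, 138, 145, 156, 168, 176, 180, 193, 198, 208, 215, 229]

Fragment lengths:
  [0,7): 7 bp
  [7,15): 8 bp
  [15,23): 8 bp
  [23,31): 8 bp
  [31,36): 5 bp
  [36,45): 9 bp
  [45,53): 8 bp
  [53,65): 12 bp
  [65,74): 9 bp
  [74,91): 17 bp
  [91,96): 5 bp
  [96,102): 6 bp
  [102,108): 6 bp
  [108,117): 9 bp
  [117,129): 12 bp
  [129,138): 9 bp
  [138,145): 7 bp
  [145,156): 11 bp
  [156,168): 12 bp
  [168,176): 8 bp
  [176,180): 4 bp
  [180,193): 13 bp
  [193,198): 5 bp
  [198,208): 10 bp
  [208,215): 7 bp
  [215,229): 14 bp
  [229,252): 23 bp

[4,5,5,5,6,6,7,7,7,8,8,8,8,8,9,9,9,9,10,11,12,12,12,13,14,17,23]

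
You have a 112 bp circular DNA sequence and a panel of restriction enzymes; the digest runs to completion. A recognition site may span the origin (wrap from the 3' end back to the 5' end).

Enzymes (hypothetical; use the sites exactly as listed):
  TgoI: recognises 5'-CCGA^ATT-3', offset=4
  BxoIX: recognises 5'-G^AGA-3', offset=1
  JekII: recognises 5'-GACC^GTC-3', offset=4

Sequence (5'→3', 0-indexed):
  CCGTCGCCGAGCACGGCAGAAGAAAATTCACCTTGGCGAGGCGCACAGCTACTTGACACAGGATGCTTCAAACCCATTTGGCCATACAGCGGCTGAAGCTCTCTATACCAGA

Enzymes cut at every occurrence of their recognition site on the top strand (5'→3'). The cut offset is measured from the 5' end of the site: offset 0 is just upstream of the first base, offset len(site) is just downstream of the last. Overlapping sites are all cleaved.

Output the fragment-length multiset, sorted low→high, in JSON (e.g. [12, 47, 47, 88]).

[112]

Scan for sites:
  TgoI (CCGAATT, off=4): no sites
  BxoIX (GAGA, off=1): no sites
  JekII (GACCGTC, off=4): starts [110] → cuts [2]

All cut coordinates (distinct, sorted): [2]

Fragments:
  2→2 (wrap): 112-2+2 = 112 bp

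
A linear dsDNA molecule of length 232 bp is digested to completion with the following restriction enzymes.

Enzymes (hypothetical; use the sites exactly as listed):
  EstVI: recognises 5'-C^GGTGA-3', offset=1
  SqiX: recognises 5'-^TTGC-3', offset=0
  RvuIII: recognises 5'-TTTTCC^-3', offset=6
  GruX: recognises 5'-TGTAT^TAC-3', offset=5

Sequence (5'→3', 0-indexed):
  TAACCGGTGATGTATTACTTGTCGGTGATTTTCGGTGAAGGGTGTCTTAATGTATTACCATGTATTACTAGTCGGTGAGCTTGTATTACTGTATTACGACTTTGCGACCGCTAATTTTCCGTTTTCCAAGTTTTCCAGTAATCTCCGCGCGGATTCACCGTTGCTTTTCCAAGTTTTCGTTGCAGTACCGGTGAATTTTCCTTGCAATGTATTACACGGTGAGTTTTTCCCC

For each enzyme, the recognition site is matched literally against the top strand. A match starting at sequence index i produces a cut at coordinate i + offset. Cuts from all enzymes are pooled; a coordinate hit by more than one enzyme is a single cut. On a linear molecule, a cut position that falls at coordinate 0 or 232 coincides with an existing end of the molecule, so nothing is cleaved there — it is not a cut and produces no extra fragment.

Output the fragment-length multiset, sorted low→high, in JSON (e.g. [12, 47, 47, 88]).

Scan for sites:
  EstVI CGGTGA/1: at [4, 22, 32, 72, 188, 216] ⇒ [5, 23, 33, 73, 189, 217]
  SqiX TTGC/0: at [101, 160, 179, 201] ⇒ [101, 160, 179, 201]
  RvuIII TTTTCC/6: at [114, 121, 130, 164, 195, 224] ⇒ [120, 127, 136, 170, 201, 230]
  GruX TGTATTAC/5: at [10, 50, 60, 81, 89, 207] ⇒ [15, 55, 65, 86, 94, 212]

All cut coordinates (distinct, sorted): [5, 15, 23, 33, 55, 65, 73, 86, 94, 101, 120, 127, 136, 160, 170, 179, 189, 201, 212, 217, 230]

Fragments:
  [0,5): 5 bp
  [5,15): 10 bp
  [15,23): 8 bp
  [23,33): 10 bp
  [33,55): 22 bp
  [55,65): 10 bp
  [65,73): 8 bp
  [73,86): 13 bp
  [86,94): 8 bp
  [94,101): 7 bp
  [101,120): 19 bp
  [120,127): 7 bp
  [127,136): 9 bp
  [136,160): 24 bp
  [160,170): 10 bp
  [170,179): 9 bp
  [179,189): 10 bp
  [189,201): 12 bp
  [201,212): 11 bp
  [212,217): 5 bp
  [217,230): 13 bp
  [230,232): 2 bp

[2,5,5,7,7,8,8,8,9,9,10,10,10,10,10,11,12,13,13,19,22,24]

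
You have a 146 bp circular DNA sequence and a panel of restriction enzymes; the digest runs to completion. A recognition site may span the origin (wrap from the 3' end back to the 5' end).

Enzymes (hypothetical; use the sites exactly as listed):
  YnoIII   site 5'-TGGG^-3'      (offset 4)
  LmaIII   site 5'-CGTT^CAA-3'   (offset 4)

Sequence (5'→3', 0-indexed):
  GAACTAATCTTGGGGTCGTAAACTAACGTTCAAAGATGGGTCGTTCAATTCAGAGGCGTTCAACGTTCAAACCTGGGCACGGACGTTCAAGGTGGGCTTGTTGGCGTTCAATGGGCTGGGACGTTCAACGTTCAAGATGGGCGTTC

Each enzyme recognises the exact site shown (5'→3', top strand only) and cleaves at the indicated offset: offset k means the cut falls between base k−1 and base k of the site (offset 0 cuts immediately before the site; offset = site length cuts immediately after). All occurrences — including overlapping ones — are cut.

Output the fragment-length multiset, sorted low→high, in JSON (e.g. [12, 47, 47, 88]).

[5,5,5,7,7,7,9,9,10,10,10,12,15,16,19]

Scan for sites:
  YnoIII TGGG/4: at [10, 36, 73, 92, 111, 116, 137] ⇒ [14, 40, 77, 96, 115, 120, 141]
  LmaIII CGTTCAA/4: at [26, 41, 56, 63, 83, 104, 121, 128] ⇒ [30, 45, 60, 67, 87, 108, 125, 132]

Pooled cuts: [14, 30, 40, 45, 60, 67, 77, 87, 96, 108, 115, 120, 125, 132, 141]

Fragment lengths:
  14→30: 16 bp
  30→40: 10 bp
  40→45: 5 bp
  45→60: 15 bp
  60→67: 7 bp
  67→77: 10 bp
  77→87: 10 bp
  87→96: 9 bp
  96→108: 12 bp
  108→115: 7 bp
  115→120: 5 bp
  120→125: 5 bp
  125→132: 7 bp
  132→141: 9 bp
  141→14 (wrap): 146-141+14 = 19 bp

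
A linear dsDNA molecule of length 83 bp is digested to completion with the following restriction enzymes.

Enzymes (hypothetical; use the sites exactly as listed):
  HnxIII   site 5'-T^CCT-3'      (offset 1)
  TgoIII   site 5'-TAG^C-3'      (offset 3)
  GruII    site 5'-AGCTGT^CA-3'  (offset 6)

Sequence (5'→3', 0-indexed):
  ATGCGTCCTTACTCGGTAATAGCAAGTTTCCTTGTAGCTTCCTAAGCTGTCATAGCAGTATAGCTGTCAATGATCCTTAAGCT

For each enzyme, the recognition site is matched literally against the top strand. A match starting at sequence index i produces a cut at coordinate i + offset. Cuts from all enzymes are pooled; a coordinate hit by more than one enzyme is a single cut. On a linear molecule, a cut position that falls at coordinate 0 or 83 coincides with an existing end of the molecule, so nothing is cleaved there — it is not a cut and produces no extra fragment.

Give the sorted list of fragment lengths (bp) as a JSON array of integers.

[3,4,5,6,7,7,8,8,9,10,16]

Per-enzyme occurrences:
  HnxIII (TCCT, off=1): starts [5, 28, 39, 73] → cuts [6, 29, 40, 74]
  TgoIII (TAGC, off=3): starts [19, 34, 52, 60] → cuts [22, 37, 55, 63]
  GruII (AGCTGTCA, off=6): starts [44, 61] → cuts [50, 67]

All cut coordinates (distinct, sorted): [6, 22, 29, 37, 40, 50, 55, 63, 67, 74]

Fragments:
  [0,6): 6 bp
  [6,22): 16 bp
  [22,29): 7 bp
  [29,37): 8 bp
  [37,40): 3 bp
  [40,50): 10 bp
  [50,55): 5 bp
  [55,63): 8 bp
  [63,67): 4 bp
  [67,74): 7 bp
  [74,83): 9 bp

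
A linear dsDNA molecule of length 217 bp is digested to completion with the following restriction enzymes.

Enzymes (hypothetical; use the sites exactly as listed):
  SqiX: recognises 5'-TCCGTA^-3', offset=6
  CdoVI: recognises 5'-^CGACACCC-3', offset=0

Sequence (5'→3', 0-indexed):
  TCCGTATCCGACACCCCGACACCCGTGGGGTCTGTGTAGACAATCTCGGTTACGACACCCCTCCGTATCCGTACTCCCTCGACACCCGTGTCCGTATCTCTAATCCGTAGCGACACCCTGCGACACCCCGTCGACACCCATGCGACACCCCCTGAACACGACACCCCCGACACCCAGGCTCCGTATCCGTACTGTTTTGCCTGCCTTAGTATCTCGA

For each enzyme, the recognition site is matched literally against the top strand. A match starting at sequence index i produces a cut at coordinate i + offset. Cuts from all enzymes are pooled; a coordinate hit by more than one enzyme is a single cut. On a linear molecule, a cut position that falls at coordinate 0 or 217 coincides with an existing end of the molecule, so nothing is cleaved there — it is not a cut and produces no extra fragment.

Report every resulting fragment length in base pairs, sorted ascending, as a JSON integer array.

Scan for sites:
  SqiX TCCGTA/6: at [0, 61, 67, 90, 103, 179, 185] ⇒ [6, 67, 73, 96, 109, 185, 191]
  CdoVI CGACACCC/0: at [8, 16, 52, 79, 110, 120, 131, 142, 158, 167] ⇒ [8, 16, 52, 79, 110, 120, 131, 142, 158, 167]

All cut coordinates (distinct, sorted): [6, 8, 16, 52, 67, 73, 79, 96, 109, 110, 120, 131, 142, 158, 167, 185, 191]

Fragment lengths:
  [0,6): 6 bp
  [6,8): 2 bp
  [8,16): 8 bp
  [16,52): 36 bp
  [52,67): 15 bp
  [67,73): 6 bp
  [73,79): 6 bp
  [79,96): 17 bp
  [96,109): 13 bp
  [109,110): 1 bp
  [110,120): 10 bp
  [120,131): 11 bp
  [131,142): 11 bp
  [142,158): 16 bp
  [158,167): 9 bp
  [167,185): 18 bp
  [185,191): 6 bp
  [191,217): 26 bp

[1,2,6,6,6,6,8,9,10,11,11,13,15,16,17,18,26,36]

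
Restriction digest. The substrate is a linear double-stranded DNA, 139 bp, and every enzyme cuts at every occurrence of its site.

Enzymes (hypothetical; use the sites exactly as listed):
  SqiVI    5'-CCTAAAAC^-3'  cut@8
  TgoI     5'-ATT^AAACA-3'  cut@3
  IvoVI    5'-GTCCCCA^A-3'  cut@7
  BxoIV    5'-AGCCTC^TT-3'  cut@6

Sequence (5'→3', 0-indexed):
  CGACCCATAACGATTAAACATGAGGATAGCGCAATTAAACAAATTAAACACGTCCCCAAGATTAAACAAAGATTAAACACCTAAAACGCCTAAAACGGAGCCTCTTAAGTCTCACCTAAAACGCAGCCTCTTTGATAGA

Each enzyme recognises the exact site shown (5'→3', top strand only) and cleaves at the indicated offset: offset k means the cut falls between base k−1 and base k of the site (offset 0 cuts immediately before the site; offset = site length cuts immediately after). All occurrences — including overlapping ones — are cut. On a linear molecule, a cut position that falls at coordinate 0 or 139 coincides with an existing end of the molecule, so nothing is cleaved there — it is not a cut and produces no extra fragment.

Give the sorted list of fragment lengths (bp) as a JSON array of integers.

[5,8,8,9,9,9,11,13,13,15,18,21]

Site scan:
  SqiVI CCTAAAAC/8: at [79, 88, 114] ⇒ [87, 96, 122]
  TgoI ATTAAACA/3: at [12, 33, 42, 60, 71] ⇒ [15, 36, 45, 63, 74]
  IvoVI GTCCCCAA/7: at [51] ⇒ [58]
  BxoIV AGCCTCTT/6: at [98, 124] ⇒ [104, 130]

All cut coordinates (distinct, sorted): [15, 36, 45, 58, 63, 74, 87, 96, 104, 122, 130]

Fragment lengths:
  [0,15): 15 bp
  [15,36): 21 bp
  [36,45): 9 bp
  [45,58): 13 bp
  [58,63): 5 bp
  [63,74): 11 bp
  [74,87): 13 bp
  [87,96): 9 bp
  [96,104): 8 bp
  [104,122): 18 bp
  [122,130): 8 bp
  [130,139): 9 bp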